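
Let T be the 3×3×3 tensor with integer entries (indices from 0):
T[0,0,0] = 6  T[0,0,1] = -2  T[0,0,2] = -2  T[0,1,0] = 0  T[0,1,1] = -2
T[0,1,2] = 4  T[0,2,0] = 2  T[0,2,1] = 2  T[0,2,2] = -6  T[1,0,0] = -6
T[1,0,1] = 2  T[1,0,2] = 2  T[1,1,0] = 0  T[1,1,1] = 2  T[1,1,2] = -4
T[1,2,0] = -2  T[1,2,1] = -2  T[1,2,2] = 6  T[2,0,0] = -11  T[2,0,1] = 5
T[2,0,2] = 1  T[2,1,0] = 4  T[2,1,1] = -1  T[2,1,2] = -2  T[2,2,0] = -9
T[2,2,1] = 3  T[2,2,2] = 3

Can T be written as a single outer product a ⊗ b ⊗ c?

The mode-1 unfolding of T (rows indexed by i, columns by (j,k) = (0,0), (0,1), (0,2), (1,0), (1,1), (1,2), (2,0), (2,1), (2,2)) is [[6, -2, -2, 0, -2, 4, 2, 2, -6], [-6, 2, 2, 0, 2, -4, -2, -2, 6], [-11, 5, 1, 4, -1, -2, -9, 3, 3]].
There the 2×2 minor on rows i ∈ {0, 2}, columns (j,k) ∈ {(0,0), (0,1)} is det [[6, -2], [-11, 5]] = 8 ≠ 0, so this unfolding has rank ≥ 2; CP rank is at least every unfolding rank, so rank(T) ≥ 2.
In particular rank(T) ≥ 2 > 1, so T is not rank-1.

No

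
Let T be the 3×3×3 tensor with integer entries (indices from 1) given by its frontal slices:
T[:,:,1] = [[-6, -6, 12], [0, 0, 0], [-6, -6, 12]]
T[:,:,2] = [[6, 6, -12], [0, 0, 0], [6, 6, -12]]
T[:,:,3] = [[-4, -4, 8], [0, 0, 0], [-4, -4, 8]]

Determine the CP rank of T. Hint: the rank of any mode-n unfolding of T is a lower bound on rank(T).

1

Lower bound: T ≠ 0 (e.g. T[1,1,1] = -6), so rank(T) ≥ 1.
Upper bound: if T = a ⊗ b ⊗ c then every fibre of T is a multiple of the corresponding factor, so read the factors off the fibres through the nonzero entry T[1,1,1] = -6.
The mode-1 fibre T[:,1,1] = [-6, 0, -6] gives a = [1, 0, 1] (primitive direction); the mode-2 fibre T[1,:,1] = [-6, -6, 12] gives b = [1, 1, -2]; then c[k] = T[1,1,k] / (a[1]·b[1]) = [-6, 6, -4] / 1 = [-6, 6, -4].
Expanding [1, 0, 1] ⊗ [1, 1, -2] ⊗ [-6, 6, -4] reproduces all 27 entries of T, so T = [1, 0, 1] ⊗ [1, 1, -2] ⊗ [-6, 6, -4] and rank(T) ≤ 1.
These bounds meet, so rank(T) = 1.
Check entry T[3,2,2] = 6: (1)·(1)·(6) = 6.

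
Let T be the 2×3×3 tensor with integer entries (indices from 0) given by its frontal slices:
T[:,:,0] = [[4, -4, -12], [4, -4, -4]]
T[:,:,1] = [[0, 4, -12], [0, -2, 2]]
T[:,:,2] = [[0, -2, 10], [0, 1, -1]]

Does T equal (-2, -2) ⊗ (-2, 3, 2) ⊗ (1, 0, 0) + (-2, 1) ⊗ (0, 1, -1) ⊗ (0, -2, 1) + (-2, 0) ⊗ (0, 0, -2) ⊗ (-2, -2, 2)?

No

Reconstruct entry (0,1,0) from the claimed factors: Σₗ aₗ[0]bₗ[1]cₗ[0] = (-2)·(3)·(1) + (-2)·(1)·(0) + (-2)·(0)·(-2) = -6, but T[0,1,0] = -4. The claim is false.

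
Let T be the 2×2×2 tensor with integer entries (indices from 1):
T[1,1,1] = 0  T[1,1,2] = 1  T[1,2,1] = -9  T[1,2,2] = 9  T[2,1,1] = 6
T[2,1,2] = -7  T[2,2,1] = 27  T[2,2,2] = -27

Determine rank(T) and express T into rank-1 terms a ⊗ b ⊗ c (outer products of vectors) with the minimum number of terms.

Lower bound: the mode-2 unfolding of T (rows indexed by j, columns by (i,k) = (1,1), (1,2), (2,1), (2,2)) is [[0, 1, 6, -7], [-9, 9, 27, -27]].
There the 2×2 minor on rows j ∈ {1, 2}, columns (i,k) ∈ {(1,1), (1,2)} is det [[0, 1], [-9, 9]] = 9 ≠ 0, so this unfolding has rank ≥ 2; CP rank is at least every unfolding rank, so rank(T) ≥ 2. (Flattening ranks never certify an upper bound on CP rank; for that we must actually write T with 2 rank-1 terms.)
Upper bound — finding two terms. Write S_k = T[:,:,k] for the frontal slices: S₁ = [[0, -9], [6, 27]], S₂ = [[1, 9], [-7, -27]].
If T = a₁ ⊗ b₁ ⊗ c₁ + a₂ ⊗ b₂ ⊗ c₂ then each S_k = c₁[k]·a₁b₁ᵀ + c₂[k]·a₂b₂ᵀ. S₁ and S₂ are linearly independent, so a₁b₁ᵀ and a₂b₂ᵀ must span the same plane of matrices: they are the rank-1 matrices of the form x·S₁ + y·S₂.
det(x·S₁ + y·S₂) is 54·x² − 90·xy + 36·y² = 18·(3·x − 2·y)(x − y), vanishing at (x:y) = (2:3) and (1:1).
M₁ = 2·S₁ + 3·S₂ = [[3, 9], [-9, -27]] = 3·[1, -3][1, 3]ᵀ and M₂ = S₁ + S₂ = [[1, 0], [-1, 0]] = [1, -1][1, 0]ᵀ, so take a₁ = [1, -3], b₁ = [1, 3], a₂ = [1, -1], b₂ = [1, 0].
Each slice is an integer combination of E₁ = a₁b₁ᵀ and E₂ = a₂b₂ᵀ: S₁ = −3·E₁ + 3·E₂, S₂ = 3·E₁ − 2·E₂; reading off coefficients, c₁ = [-3, 3] and c₂ = [3, -2].
Hence T = [1, -3] ⊗ [1, 3] ⊗ [-3, 3] + [1, -1] ⊗ [1, 0] ⊗ [3, -2], so rank(T) ≤ 2.
These bounds meet, so rank(T) = 2.

rank(T) = 2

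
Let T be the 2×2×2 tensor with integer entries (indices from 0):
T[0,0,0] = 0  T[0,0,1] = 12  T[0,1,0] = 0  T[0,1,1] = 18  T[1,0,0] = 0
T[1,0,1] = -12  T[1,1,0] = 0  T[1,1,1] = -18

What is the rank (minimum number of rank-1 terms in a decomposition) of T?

1

Lower bound: T ≠ 0 (e.g. T[0,0,1] = 12), so rank(T) ≥ 1.
Upper bound: if T = a ⊗ b ⊗ c then every fibre of T is a multiple of the corresponding factor, so read the factors off the fibres through the nonzero entry T[0,0,1] = 12.
The mode-1 fibre T[:,0,1] = [12, -12] gives a = [1, -1] (primitive direction); the mode-2 fibre T[0,:,1] = [12, 18] gives b = [2, 3]; then c[k] = T[0,0,k] / (a[0]·b[0]) = [0, 12] / 2 = [0, 6].
Expanding [1, -1] ⊗ [2, 3] ⊗ [0, 6] reproduces all 8 entries of T, so T = [1, -1] ⊗ [2, 3] ⊗ [0, 6] and rank(T) ≤ 1.
These bounds meet, so rank(T) = 1.
Check entry T[1,0,1] = -12: (-1)·(2)·(6) = -12.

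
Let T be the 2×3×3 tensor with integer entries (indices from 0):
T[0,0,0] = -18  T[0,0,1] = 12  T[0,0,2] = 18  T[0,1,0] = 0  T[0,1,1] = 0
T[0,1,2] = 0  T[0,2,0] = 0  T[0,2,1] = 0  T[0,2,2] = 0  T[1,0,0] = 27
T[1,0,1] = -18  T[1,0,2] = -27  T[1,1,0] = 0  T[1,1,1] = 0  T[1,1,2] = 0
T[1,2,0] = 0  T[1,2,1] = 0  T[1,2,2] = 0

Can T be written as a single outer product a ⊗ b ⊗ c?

Yes

If T = a ⊗ b ⊗ c then every fibre of T is a multiple of the corresponding factor, so read the factors off the fibres through the nonzero entry T[0,0,0] = -18.
The mode-1 fibre T[:,0,0] = [-18, 27] gives a = [2, -3] (primitive direction); the mode-2 fibre T[0,:,0] = [-18, 0, 0] gives b = [1, 0, 0]; then c[k] = T[0,0,k] / (a[0]·b[0]) = [-18, 12, 18] / 2 = [-9, 6, 9].
Expanding [2, -3] ⊗ [1, 0, 0] ⊗ [-9, 6, 9] reproduces all 18 entries of T, so T = [2, -3] ⊗ [1, 0, 0] ⊗ [-9, 6, 9] and rank(T) ≤ 1.
Equivalently every frontal slice T[:,:,k] is c[k] times the rank-1 matrix [2, -3] ⊗ [1, 0, 0]. So T has rank 1 (it is nonzero).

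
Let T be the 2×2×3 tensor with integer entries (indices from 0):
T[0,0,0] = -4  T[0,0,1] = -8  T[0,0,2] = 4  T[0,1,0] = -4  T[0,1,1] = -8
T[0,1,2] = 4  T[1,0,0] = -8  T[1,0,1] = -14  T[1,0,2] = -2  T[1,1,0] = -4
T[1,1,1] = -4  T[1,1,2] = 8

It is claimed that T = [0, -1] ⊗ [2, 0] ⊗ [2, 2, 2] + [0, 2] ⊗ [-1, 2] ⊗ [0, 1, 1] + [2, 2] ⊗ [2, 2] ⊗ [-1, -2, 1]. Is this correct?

Reconstruct entrywise from the claimed factors. For example, T[1,1,0] = -4 and Σₗ aₗ[1]bₗ[1]cₗ[0] = (-1)·(0)·(2) + (2)·(2)·(0) + (2)·(2)·(-1) = -4; checking all 12 entries, every one matches. The claim holds.

Yes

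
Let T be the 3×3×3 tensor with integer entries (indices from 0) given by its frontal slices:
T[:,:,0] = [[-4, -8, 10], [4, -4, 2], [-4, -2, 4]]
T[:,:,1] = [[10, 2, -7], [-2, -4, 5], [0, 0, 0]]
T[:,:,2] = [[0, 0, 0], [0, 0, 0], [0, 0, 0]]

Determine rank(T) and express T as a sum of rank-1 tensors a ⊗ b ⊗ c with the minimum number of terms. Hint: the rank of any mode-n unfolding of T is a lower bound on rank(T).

rank(T) = 3

Lower bound: the mode-1 unfolding of T (rows indexed by i, columns by (j,k) = (0,0), (0,1), (0,2), (1,0), (1,1), (1,2), (2,0), (2,1), (2,2)) is [[-4, 10, 0, -8, 2, 0, 10, -7, 0], [4, -2, 0, -4, -4, 0, 2, 5, 0], [-4, 0, 0, -2, 0, 0, 4, 0, 0]].
There the 3×3 minor on rows i ∈ {0, 1, 2}, columns (j,k) ∈ {(0,0), (0,1), (1,0)} is det [[-4, 10, -8], [4, -2, -4], [-4, 0, -2]] = 288 ≠ 0, so this unfolding has rank ≥ 3; CP rank is at least every unfolding rank, so rank(T) ≥ 3. (Flattening ranks never certify an upper bound on CP rank; for that we must actually write T with 3 rank-1 terms.)
Upper bound: T is a sum of 3 rank-1 terms, T = [0, 1, 1] ⊗ [2, 1, -2] ⊗ [-4, 2, 0] + [1, 1, 0] ⊗ [2, -2, 1] ⊗ [2, 1, 0] + [2, -2, -1] ⊗ [2, 1, -2] ⊗ [-2, 2, 0] (one valid choice — decompositions are not unique — normalised so each a, b is primitive with positive first nonzero entry; check it by expanding all entries), so rank(T) ≤ 3.
These bounds meet, so rank(T) = 3.
Check entry T[0,0,0] = -4: (0)·(2)·(-4) + (1)·(2)·(2) + (2)·(2)·(-2) = -4.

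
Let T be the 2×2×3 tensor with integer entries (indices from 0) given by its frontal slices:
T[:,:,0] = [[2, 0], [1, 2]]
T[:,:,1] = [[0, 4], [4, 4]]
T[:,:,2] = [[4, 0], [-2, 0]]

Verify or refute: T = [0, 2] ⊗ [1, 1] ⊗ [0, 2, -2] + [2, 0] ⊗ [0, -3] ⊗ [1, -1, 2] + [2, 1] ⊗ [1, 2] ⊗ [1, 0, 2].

No

Reconstruct entry (0,1,0) from the claimed factors: Σₗ aₗ[0]bₗ[1]cₗ[0] = (0)·(1)·(0) + (2)·(-3)·(1) + (2)·(2)·(1) = -2, but T[0,1,0] = 0. The claim is false.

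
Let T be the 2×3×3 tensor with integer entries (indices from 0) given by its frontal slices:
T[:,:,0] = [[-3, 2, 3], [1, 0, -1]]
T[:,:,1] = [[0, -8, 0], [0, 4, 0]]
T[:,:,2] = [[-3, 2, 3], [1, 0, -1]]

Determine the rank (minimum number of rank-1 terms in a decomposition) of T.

Lower bound: the mode-3 unfolding of T (rows indexed by k, columns by (i,j) = (0,0), (0,1), (0,2), (1,0), (1,1), (1,2)) is [[-3, 2, 3, 1, 0, -1], [0, -8, 0, 0, 4, 0], [-3, 2, 3, 1, 0, -1]].
There the 2×2 minor on rows k ∈ {0, 1}, columns (i,j) ∈ {(0,0), (0,1)} is det [[-3, 2], [0, -8]] = 24 ≠ 0, so this unfolding has rank ≥ 2; CP rank is at least every unfolding rank, so rank(T) ≥ 2. (Unfolding ranks only ever bound the CP rank from below — rank(T) can be strictly larger than all of them — so the matching upper bound has to come from an explicit 2-term decomposition.)
Upper bound — finding two terms. Write S_k = T[:,:,k] for the frontal slices: S₀ = [[-3, 2, 3], [1, 0, -1]], S₁ = [[0, -8, 0], [0, 4, 0]], S₂ = [[-3, 2, 3], [1, 0, -1]].
If T = a₁ ⊗ b₁ ⊗ c₁ + a₂ ⊗ b₂ ⊗ c₂ then each S_k = c₁[k]·a₁b₁ᵀ + c₂[k]·a₂b₂ᵀ. S₀ and S₁ are linearly independent, so a₁b₁ᵀ and a₂b₂ᵀ must span the same plane of matrices: they are the rank-1 matrices of the form x·S₀ + y·S₁.
The 2×2 minor of x·S₀ + y·S₁ on rows {0,1}, columns {0,1} is −2·x² − 4·xy = (-2)·(x + 2·y)(x), vanishing at (x:y) = (2:-1) and (0:1).
M₁ = 2·S₀ − S₁ = [[-6, 12, 6], [2, -4, -2]] = (-2)·(3, -1)(1, -2, -1)ᵀ and M₂ = S₁ = [[0, -8, 0], [0, 4, 0]] = (-4)·(2, -1)(0, 1, 0)ᵀ, so take a₁ = (3, -1), b₁ = (1, -2, -1), a₂ = (2, -1), b₂ = (0, 1, 0).
Each slice is an integer combination of E₁ = a₁b₁ᵀ and E₂ = a₂b₂ᵀ: S₀ = −E₁ − 2·E₂, S₁ = −4·E₂, S₂ = −E₁ − 2·E₂; reading off coefficients, c₁ = (-1, 0, -1) and c₂ = (-2, -4, -2).
Hence T = (3, -1) ⊗ (1, -2, -1) ⊗ (-1, 0, -1) + (2, -1) ⊗ (0, 1, 0) ⊗ (-2, -4, -2), so rank(T) ≤ 2.
These bounds meet, so rank(T) = 2.

2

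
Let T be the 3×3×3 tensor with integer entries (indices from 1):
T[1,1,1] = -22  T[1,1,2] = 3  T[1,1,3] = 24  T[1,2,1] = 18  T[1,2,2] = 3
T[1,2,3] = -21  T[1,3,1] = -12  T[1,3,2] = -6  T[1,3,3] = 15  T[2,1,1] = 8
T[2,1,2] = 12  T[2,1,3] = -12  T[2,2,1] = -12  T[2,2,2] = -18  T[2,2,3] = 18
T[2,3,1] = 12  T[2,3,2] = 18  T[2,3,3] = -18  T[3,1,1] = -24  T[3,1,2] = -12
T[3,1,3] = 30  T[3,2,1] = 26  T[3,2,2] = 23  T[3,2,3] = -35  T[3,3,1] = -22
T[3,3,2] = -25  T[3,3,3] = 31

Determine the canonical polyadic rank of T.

Lower bound: the mode-2 unfolding of T (rows indexed by j, columns by (i,k) = (1,1), (1,2), (1,3), (2,1), (2,2), (2,3), (3,1), (3,2), (3,3)) is [[-22, 3, 24, 8, 12, -12, -24, -12, 30], [18, 3, -21, -12, -18, 18, 26, 23, -35], [-12, -6, 15, 12, 18, -18, -22, -25, 31]].
There the 2×2 minor on rows j ∈ {1, 2}, columns (i,k) ∈ {(1,1), (1,2)} is det [[-22, 3], [18, 3]] = -120 ≠ 0, so this unfolding has rank ≥ 2; CP rank is at least every unfolding rank, so rank(T) ≥ 2. (Unfolding ranks only ever bound the CP rank from below — rank(T) can be strictly larger than all of them — so the matching upper bound has to come from an explicit 2-term decomposition.)
Upper bound — finding two terms. Write S_k = T[:,:,k] for the frontal slices: S₁ = [[-22, 18, -12], [8, -12, 12], [-24, 26, -22]], S₂ = [[3, 3, -6], [12, -18, 18], [-12, 23, -25]], S₃ = [[24, -21, 15], [-12, 18, -18], [30, -35, 31]].
If T = a₁ ⊗ b₁ ⊗ c₁ + a₂ ⊗ b₂ ⊗ c₂ then each S_k = c₁[k]·a₁b₁ᵀ + c₂[k]·a₂b₂ᵀ. S₁ and S₂ are linearly independent, so a₁b₁ᵀ and a₂b₂ᵀ must span the same plane of matrices: they are the rank-1 matrices of the form x·S₁ + y·S₂.
The 2×2 minor of x·S₁ + y·S₂ on rows {1,2}, columns {1,2} is 120·x² + 120·xy − 90·y² = 30·(2·x + 3·y)(2·x − y), vanishing at (x:y) = (3:-2) and (1:2).
M₁ = 3·S₁ − 2·S₂ = [[-72, 48, -24], [0, 0, 0], [-48, 32, -16]] = (-8)·[3, 0, 2][3, -2, 1]ᵀ and M₂ = S₁ + 2·S₂ = [[-16, 24, -24], [32, -48, 48], [-48, 72, -72]] = (-8)·[1, -2, 3][2, -3, 3]ᵀ, so take a₁ = [3, 0, 2], b₁ = [3, -2, 1], a₂ = [1, -2, 3], b₂ = [2, -3, 3].
Each slice is an integer combination of E₁ = a₁b₁ᵀ and E₂ = a₂b₂ᵀ: S₁ = −2·E₁ − 2·E₂, S₂ = E₁ − 3·E₂, S₃ = 2·E₁ + 3·E₂; reading off coefficients, c₁ = [-2, 1, 2] and c₂ = [-2, -3, 3].
Hence T = [3, 0, 2] ⊗ [3, -2, 1] ⊗ [-2, 1, 2] + [1, -2, 3] ⊗ [2, -3, 3] ⊗ [-2, -3, 3], so rank(T) ≤ 2.
These bounds meet, so rank(T) = 2.

2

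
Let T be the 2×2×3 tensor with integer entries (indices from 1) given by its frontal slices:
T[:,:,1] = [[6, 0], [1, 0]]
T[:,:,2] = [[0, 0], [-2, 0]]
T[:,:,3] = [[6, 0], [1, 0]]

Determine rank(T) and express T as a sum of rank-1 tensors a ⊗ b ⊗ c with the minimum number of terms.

Lower bound: the mode-1 unfolding of T (rows indexed by i, columns by (j,k) = (1,1), (1,2), (1,3), (2,1), (2,2), (2,3)) is [[6, 0, 6, 0, 0, 0], [1, -2, 1, 0, 0, 0]].
There the 2×2 minor on rows i ∈ {1, 2}, columns (j,k) ∈ {(1,1), (1,2)} is det [[6, 0], [1, -2]] = -12 ≠ 0, so this unfolding has rank ≥ 2; CP rank is at least every unfolding rank, so rank(T) ≥ 2. (Unfolding ranks only ever bound the CP rank from below — rank(T) can be strictly larger than all of them — so the matching upper bound has to come from an explicit 2-term decomposition.)
Upper bound — finding two terms. Every mode-2 slice of T is a multiple of one matrix: T[:,j,:] = b[j]·M with b = (1, 0) and M = [[6, 0, 6], [1, -2, 1]] (rows indexed by i, columns by k). So it suffices to write M as a sum of two rank-1 matrices.
Splitting M by its rows (i = 1, 2), M = (1, 0)(6, 0, 6)ᵀ + (0, 1)(1, -2, 1)ᵀ.
Hence T = (1, 0) ⊗ (1, 0) ⊗ (6, 0, 6) + (0, 1) ⊗ (1, 0) ⊗ (1, -2, 1), so rank(T) ≤ 2.
These bounds meet, so rank(T) = 2.

rank(T) = 2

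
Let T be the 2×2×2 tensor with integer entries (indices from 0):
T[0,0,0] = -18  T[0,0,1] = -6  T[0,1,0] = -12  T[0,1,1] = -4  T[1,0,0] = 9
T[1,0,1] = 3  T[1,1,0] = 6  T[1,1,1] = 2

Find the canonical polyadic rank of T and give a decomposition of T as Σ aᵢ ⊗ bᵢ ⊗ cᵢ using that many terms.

rank(T) = 1

Lower bound: T ≠ 0 (e.g. T[0,0,0] = -18), so rank(T) ≥ 1.
Upper bound: if T = a ⊗ b ⊗ c then every fibre of T is a multiple of the corresponding factor, so read the factors off the fibres through the nonzero entry T[0,0,0] = -18.
The mode-1 fibre T[:,0,0] = [-18, 9] gives a = [2, -1] (primitive direction); the mode-2 fibre T[0,:,0] = [-18, -12] gives b = [3, 2]; then c[k] = T[0,0,k] / (a[0]·b[0]) = [-18, -6] / 6 = [-3, -1].
Expanding [2, -1] ⊗ [3, 2] ⊗ [-3, -1] reproduces all 8 entries of T, so T = [2, -1] ⊗ [3, 2] ⊗ [-3, -1] and rank(T) ≤ 1.
These bounds meet, so rank(T) = 1.
Check entry T[1,1,0] = 6: (-1)·(2)·(-3) = 6.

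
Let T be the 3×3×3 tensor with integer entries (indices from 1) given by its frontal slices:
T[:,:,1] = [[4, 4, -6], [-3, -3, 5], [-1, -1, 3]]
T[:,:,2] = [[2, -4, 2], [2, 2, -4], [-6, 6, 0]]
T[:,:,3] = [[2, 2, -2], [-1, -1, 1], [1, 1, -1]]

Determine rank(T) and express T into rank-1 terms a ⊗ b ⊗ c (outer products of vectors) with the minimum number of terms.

Lower bound: the mode-3 unfolding of T (rows indexed by k, columns by (i,j) = (1,1), (1,2), (1,3), (2,1), (2,2), (2,3), (3,1), (3,2), (3,3)) is [[4, 4, -6, -3, -3, 5, -1, -1, 3], [2, -4, 2, 2, 2, -4, -6, 6, 0], [2, 2, -2, -1, -1, 1, 1, 1, -1]].
There the 3×3 minor on rows k ∈ {1, 2, 3}, columns (i,j) ∈ {(1,1), (1,2), (1,3)} is det [[4, 4, -6], [2, -4, 2], [2, 2, -2]] = -24 ≠ 0, so this unfolding has rank ≥ 3; CP rank is at least every unfolding rank, so rank(T) ≥ 3. (Unfolding ranks only ever bound the CP rank from below — rank(T) can be strictly larger than all of them — so the matching upper bound has to come from an explicit 3-term decomposition.)
Upper bound: T is a sum of 3 rank-1 terms, T = [1, -1, -1] ⊗ [1, 1, -2] ⊗ [2, -2, 0] + [1, 0, -2] ⊗ [2, -1, -1] ⊗ [0, 2, 0] + [2, -1, 1] ⊗ [1, 1, -1] ⊗ [1, 0, 1] (written with every a and b primitive with positive leading entry and the scale carried by c; CP decompositions are not unique, and this one is verified by expanding entrywise), so rank(T) ≤ 3.
These bounds meet, so rank(T) = 3.

rank(T) = 3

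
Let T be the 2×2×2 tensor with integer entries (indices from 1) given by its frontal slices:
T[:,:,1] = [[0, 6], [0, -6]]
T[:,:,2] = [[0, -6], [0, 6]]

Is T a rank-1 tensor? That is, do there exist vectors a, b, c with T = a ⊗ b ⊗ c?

Yes

The mode-1 fibre T[:,2,1] = [6, -6] gives a = [1, -1] (primitive direction); the mode-2 fibre T[1,:,1] = [0, 6] gives b = [0, 1]; then c[k] = T[1,2,k] / (a[1]·b[2]) = [6, -6] / 1 = [6, -6].
Expanding [1, -1] ⊗ [0, 1] ⊗ [6, -6] reproduces all 8 entries of T, so T = [1, -1] ⊗ [0, 1] ⊗ [6, -6] and rank(T) ≤ 1.
Equivalently every frontal slice T[:,:,k] is c[k] times the rank-1 matrix [1, -1] ⊗ [0, 1]. So T has rank 1 (it is nonzero).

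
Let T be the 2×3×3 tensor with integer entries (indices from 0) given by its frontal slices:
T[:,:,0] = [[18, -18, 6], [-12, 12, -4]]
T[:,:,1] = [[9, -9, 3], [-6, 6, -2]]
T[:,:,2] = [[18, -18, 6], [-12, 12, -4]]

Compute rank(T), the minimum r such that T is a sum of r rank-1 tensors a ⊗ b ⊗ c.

Lower bound: T ≠ 0 (e.g. T[0,0,0] = 18), so rank(T) ≥ 1.
Upper bound: if T = a ⊗ b ⊗ c then every fibre of T is a multiple of the corresponding factor, so read the factors off the fibres through the nonzero entry T[0,0,0] = 18.
The mode-1 fibre T[:,0,0] = [18, -12] gives a = [3, -2] (primitive direction); the mode-2 fibre T[0,:,0] = [18, -18, 6] gives b = [3, -3, 1]; then c[k] = T[0,0,k] / (a[0]·b[0]) = [18, 9, 18] / 9 = [2, 1, 2].
Expanding [3, -2] ⊗ [3, -3, 1] ⊗ [2, 1, 2] reproduces all 18 entries of T, so T = [3, -2] ⊗ [3, -3, 1] ⊗ [2, 1, 2] and rank(T) ≤ 1.
These bounds meet, so rank(T) = 1.

1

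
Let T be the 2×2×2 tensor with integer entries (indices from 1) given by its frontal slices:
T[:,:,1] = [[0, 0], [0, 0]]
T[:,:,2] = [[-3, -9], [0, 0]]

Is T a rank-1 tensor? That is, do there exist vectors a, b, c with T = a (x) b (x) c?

Yes

If T = a (x) b (x) c then every fibre of T is a multiple of the corresponding factor, so read the factors off the fibres through the nonzero entry T[1,1,2] = -3.
The mode-1 fibre T[:,1,2] = [-3, 0] gives a = (1, 0) (primitive direction); the mode-2 fibre T[1,:,2] = [-3, -9] gives b = (1, 3); then c[k] = T[1,1,k] / (a[1]·b[1]) = [0, -3] / 1 = (0, -3).
Expanding (1, 0) (x) (1, 3) (x) (0, -3) reproduces all 8 entries of T, so T = (1, 0) (x) (1, 3) (x) (0, -3) and rank(T) ≤ 1.
Equivalently every frontal slice T[:,:,k] is c[k] times the rank-1 matrix (1, 0) (x) (1, 3). So T has rank 1 (it is nonzero).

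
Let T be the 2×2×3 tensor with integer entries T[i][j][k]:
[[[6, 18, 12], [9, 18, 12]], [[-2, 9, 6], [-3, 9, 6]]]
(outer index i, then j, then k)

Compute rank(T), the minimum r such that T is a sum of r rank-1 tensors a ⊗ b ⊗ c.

2

Lower bound: the mode-2 unfolding of T (rows indexed by j, columns by (i,k) = (0,0), (0,1), (0,2), (1,0), (1,1), (1,2)) is [[6, 18, 12, -2, 9, 6], [9, 18, 12, -3, 9, 6]].
There the 2×2 minor on rows j ∈ {0, 1}, columns (i,k) ∈ {(0,0), (0,1)} is det [[6, 18], [9, 18]] = -54 ≠ 0, so this unfolding has rank ≥ 2; CP rank is at least every unfolding rank, so rank(T) ≥ 2. (Unfolding ranks only ever bound the CP rank from below — rank(T) can be strictly larger than all of them — so the matching upper bound has to come from an explicit 2-term decomposition.)
Upper bound — finding two terms. Write S_k = T[:,:,k] for the frontal slices: S₀ = [[6, 9], [-2, -3]], S₁ = [[18, 18], [9, 9]], S₂ = [[12, 12], [6, 6]].
If T = a₁ ⊗ b₁ ⊗ c₁ + a₂ ⊗ b₂ ⊗ c₂ then each S_k = c₁[k]·a₁b₁ᵀ + c₂[k]·a₂b₂ᵀ. S₀ and S₁ are linearly independent, so a₁b₁ᵀ and a₂b₂ᵀ must span the same plane of matrices: they are the rank-1 matrices of the form x·S₀ + y·S₁.
det(x·S₀ + y·S₁) is −45·xy = (-45)·(y)(x), vanishing at (x:y) = (1:0) and (0:1).
M₁ = S₀ = [[6, 9], [-2, -3]] = [3, -1][2, 3]ᵀ and M₂ = S₁ = [[18, 18], [9, 9]] = 9·[2, 1][1, 1]ᵀ, so take a₁ = [3, -1], b₁ = [2, 3], a₂ = [2, 1], b₂ = [1, 1].
Each slice is an integer combination of E₁ = a₁b₁ᵀ and E₂ = a₂b₂ᵀ: S₀ = E₁, S₁ = 9·E₂, S₂ = 6·E₂; reading off coefficients, c₁ = [1, 0, 0] and c₂ = [0, 9, 6].
Hence T = [3, -1] ⊗ [2, 3] ⊗ [1, 0, 0] + [2, 1] ⊗ [1, 1] ⊗ [0, 9, 6], so rank(T) ≤ 2.
These bounds meet, so rank(T) = 2.
Check entry T[0,0,1] = 18: (3)·(2)·(0) + (2)·(1)·(9) = 18.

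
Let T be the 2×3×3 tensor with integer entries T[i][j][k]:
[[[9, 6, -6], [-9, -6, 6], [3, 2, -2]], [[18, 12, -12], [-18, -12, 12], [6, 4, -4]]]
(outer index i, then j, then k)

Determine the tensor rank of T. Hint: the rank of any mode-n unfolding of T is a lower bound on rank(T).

1

Lower bound: T ≠ 0 (e.g. T[0,0,0] = 9), so rank(T) ≥ 1.
Upper bound: if T = a ⊗ b ⊗ c then every fibre of T is a multiple of the corresponding factor, so read the factors off the fibres through the nonzero entry T[0,0,0] = 9.
The mode-1 fibre T[:,0,0] = [9, 18] gives a = [1, 2] (primitive direction); the mode-2 fibre T[0,:,0] = [9, -9, 3] gives b = [3, -3, 1]; then c[k] = T[0,0,k] / (a[0]·b[0]) = [9, 6, -6] / 3 = [3, 2, -2].
Expanding [1, 2] ⊗ [3, -3, 1] ⊗ [3, 2, -2] reproduces all 18 entries of T, so T = [1, 2] ⊗ [3, -3, 1] ⊗ [3, 2, -2] and rank(T) ≤ 1.
These bounds meet, so rank(T) = 1.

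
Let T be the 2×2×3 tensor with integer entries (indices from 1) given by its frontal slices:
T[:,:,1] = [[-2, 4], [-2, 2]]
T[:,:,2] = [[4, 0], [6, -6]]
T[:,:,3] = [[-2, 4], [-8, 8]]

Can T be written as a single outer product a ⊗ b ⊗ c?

The mode-3 unfolding of T (rows indexed by k, columns by (i,j) = (1,1), (1,2), (2,1), (2,2)) is [[-2, 4, -2, 2], [4, 0, 6, -6], [-2, 4, -8, 8]].
There the 3×3 minor on rows k ∈ {1, 2, 3}, columns (i,j) ∈ {(1,1), (1,2), (2,1)} is det [[-2, 4, -2], [4, 0, 6], [-2, 4, -8]] = 96 ≠ 0, so this unfolding has rank ≥ 3; CP rank is at least every unfolding rank, so rank(T) ≥ 3.
In particular rank(T) ≥ 3 > 1, so T is not rank-1.

No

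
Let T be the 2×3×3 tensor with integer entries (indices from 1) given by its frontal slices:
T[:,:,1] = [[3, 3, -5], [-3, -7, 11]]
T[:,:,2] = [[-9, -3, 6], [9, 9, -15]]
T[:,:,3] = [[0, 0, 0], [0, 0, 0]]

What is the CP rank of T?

2

Lower bound: the mode-3 unfolding of T (rows indexed by k, columns by (i,j) = (1,1), (1,2), (1,3), (2,1), (2,2), (2,3)) is [[3, 3, -5, -3, -7, 11], [-9, -3, 6, 9, 9, -15], [0, 0, 0, 0, 0, 0]].
There the 2×2 minor on rows k ∈ {1, 2}, columns (i,j) ∈ {(1,1), (1,2)} is det [[3, 3], [-9, -3]] = 18 ≠ 0, so this unfolding has rank ≥ 2; CP rank is at least every unfolding rank, so rank(T) ≥ 2. (Flattening ranks never certify an upper bound on CP rank; for that we must actually write T with 2 rank-1 terms.)
Upper bound — finding two terms. Write S_k = T[:,:,k] for the frontal slices: S₁ = [[3, 3, -5], [-3, -7, 11]], S₂ = [[-9, -3, 6], [9, 9, -15]], S₃ = [[0, 0, 0], [0, 0, 0]].
If T = a₁ (x) b₁ (x) c₁ + a₂ (x) b₂ (x) c₂ then each S_k = c₁[k]·a₁b₁ᵀ + c₂[k]·a₂b₂ᵀ. S₁ and S₂ are linearly independent, so a₁b₁ᵀ and a₂b₂ᵀ must span the same plane of matrices: they are the rank-1 matrices of the form x·S₁ + y·S₂.
The 2×2 minor of x·S₁ + y·S₂ on rows {1,2}, columns {1,2} is −12·x² + 54·xy − 54·y² = (-6)·(2·x − 3·y)(x − 3·y), vanishing at (x:y) = (3:2) and (3:1).
M₁ = 3·S₁ + 2·S₂ = [[-9, 3, -3], [9, -3, 3]] = (-3)·[1, -1][3, -1, 1]ᵀ and M₂ = 3·S₁ + S₂ = [[0, 6, -9], [0, -12, 18]] = 3·[1, -2][0, 2, -3]ᵀ, so take a₁ = [1, -1], b₁ = [3, -1, 1], a₂ = [1, -2], b₂ = [0, 2, -3].
Each slice is an integer combination of E₁ = a₁b₁ᵀ and E₂ = a₂b₂ᵀ: S₁ = E₁ + 2·E₂, S₂ = −3·E₁ − 3·E₂, S₃ = 0; reading off coefficients, c₁ = [1, -3, 0] and c₂ = [2, -3, 0].
Hence T = [1, -1] (x) [3, -1, 1] (x) [1, -3, 0] + [1, -2] (x) [0, 2, -3] (x) [2, -3, 0], so rank(T) ≤ 2.
These bounds meet, so rank(T) = 2.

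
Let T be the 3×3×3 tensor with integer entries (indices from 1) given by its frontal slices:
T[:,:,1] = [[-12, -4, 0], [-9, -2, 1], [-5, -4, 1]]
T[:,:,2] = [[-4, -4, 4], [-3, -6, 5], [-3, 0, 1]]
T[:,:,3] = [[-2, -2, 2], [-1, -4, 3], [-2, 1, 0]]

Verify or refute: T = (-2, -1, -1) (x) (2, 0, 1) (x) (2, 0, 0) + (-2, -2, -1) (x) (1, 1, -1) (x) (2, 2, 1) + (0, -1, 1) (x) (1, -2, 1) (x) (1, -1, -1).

Reconstruct entrywise from the claimed factors. For example, T[1,1,2] = -4 and Σₗ aₗ[1]bₗ[1]cₗ[2] = (-2)·(2)·(0) + (-2)·(1)·(2) + (0)·(1)·(-1) = -4; checking all 27 entries, every one matches. The claim holds.

Yes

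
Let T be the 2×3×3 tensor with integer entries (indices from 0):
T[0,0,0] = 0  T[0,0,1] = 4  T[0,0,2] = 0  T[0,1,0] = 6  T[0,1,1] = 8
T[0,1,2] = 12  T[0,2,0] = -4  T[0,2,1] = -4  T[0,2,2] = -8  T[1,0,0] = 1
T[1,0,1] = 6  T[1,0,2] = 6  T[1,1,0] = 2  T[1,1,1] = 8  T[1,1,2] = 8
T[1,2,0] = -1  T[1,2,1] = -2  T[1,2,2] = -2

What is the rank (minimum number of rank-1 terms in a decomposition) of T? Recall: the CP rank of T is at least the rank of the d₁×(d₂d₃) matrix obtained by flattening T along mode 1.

3

Lower bound: the mode-3 unfolding of T (rows indexed by k, columns by (i,j) = (0,0), (0,1), (0,2), (1,0), (1,1), (1,2)) is [[0, 6, -4, 1, 2, -1], [4, 8, -4, 6, 8, -2], [0, 12, -8, 6, 8, -2]].
There the 3×3 minor on rows k ∈ {0, 1, 2}, columns (i,j) ∈ {(0,0), (0,1), (1,0)} is det [[0, 6, 1], [4, 8, 6], [0, 12, 6]] = -96 ≠ 0, so this unfolding has rank ≥ 3; CP rank is at least every unfolding rank, so rank(T) ≥ 3. (This is only a lower bound: in general the CP rank may exceed every unfolding rank, so we still need to exhibit 3 rank-1 terms summing to T.)
Upper bound: T is a sum of 3 rank-1 terms, T = [0, 1] ⊗ [1, 1, 0] ⊗ [0, 4, 4] + [1, 0] ⊗ [1, -1, 1] ⊗ [-2, 0, -4] + [2, 1] ⊗ [1, 2, -1] ⊗ [1, 2, 2] (one valid choice — decompositions are not unique — normalised so each a, b is primitive with positive first nonzero entry; check it by expanding all entries), so rank(T) ≤ 3.
These bounds meet, so rank(T) = 3.
Check entry T[1,1,1] = 8: (1)·(1)·(4) + (0)·(-1)·(0) + (1)·(2)·(2) = 8.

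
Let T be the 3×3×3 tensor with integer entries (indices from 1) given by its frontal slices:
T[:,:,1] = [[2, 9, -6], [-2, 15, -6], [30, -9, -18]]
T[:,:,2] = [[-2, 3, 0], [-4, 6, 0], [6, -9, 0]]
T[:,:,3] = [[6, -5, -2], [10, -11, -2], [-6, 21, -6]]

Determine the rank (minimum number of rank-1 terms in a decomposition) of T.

2

Lower bound: in the mode-2 unfolding of T (rows indexed by j, columns by (i,k)) the 2×2 minor on rows j ∈ {1, 2}, columns (i,k) ∈ {(1,1), (1,2)} is det [[2, -2], [9, 3]] = 24 ≠ 0, so that unfolding has rank ≥ 2 and hence rank(T) ≥ 2 (CP rank is at least every unfolding rank, though it can be larger).
Upper bound: with S_k = T[:,:,k], the two rank-1 terms a₁b₁ᵀ, a₂b₂ᵀ are the rank-1 members of the pencil x·S₁ + y·S₂.
The 2×2 minor of x·S₁ + y·S₂ on rows {1,2}, columns {1,2} is 48·x² + 24·xy = 24·(2·x + y)(x), vanishing at (x:y) = (1:-2) and (0:1).
M₁ = S₁ − 2·S₂ = [[6, 3, -6], [6, 3, -6], [18, 9, -18]] = 3·(1, 1, 3)(2, 1, -2)ᵀ and M₂ = S₂ = [[-2, 3, 0], [-4, 6, 0], [6, -9, 0]] = −(1, 2, -3)(2, -3, 0)ᵀ, so take a₁ = (1, 1, 3), b₁ = (2, 1, -2), a₂ = (1, 2, -3), b₂ = (2, -3, 0).
Each slice is an integer combination of E₁ = a₁b₁ᵀ and E₂ = a₂b₂ᵀ: S₁ = 3·E₁ − 2·E₂, S₂ = −E₂, S₃ = E₁ + 2·E₂; reading off coefficients, c₁ = (3, 0, 1) and c₂ = (-2, -1, 2).
Hence T = (1, 1, 3) ⊗ (2, 1, -2) ⊗ (3, 0, 1) + (1, 2, -3) ⊗ (2, -3, 0) ⊗ (-2, -1, 2), so rank(T) ≤ 2.
These bounds meet, so rank(T) = 2.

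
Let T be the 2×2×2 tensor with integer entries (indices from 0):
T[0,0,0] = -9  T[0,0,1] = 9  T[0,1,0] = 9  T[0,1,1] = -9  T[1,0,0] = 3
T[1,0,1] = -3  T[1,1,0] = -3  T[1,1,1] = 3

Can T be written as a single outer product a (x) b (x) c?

Yes

The mode-1 fibre T[:,0,0] = [-9, 3] gives a = (3, -1) (primitive direction); the mode-2 fibre T[0,:,0] = [-9, 9] gives b = (1, -1); then c[k] = T[0,0,k] / (a[0]·b[0]) = [-9, 9] / 3 = (-3, 3).
Expanding (3, -1) (x) (1, -1) (x) (-3, 3) reproduces all 8 entries of T, so T = (3, -1) (x) (1, -1) (x) (-3, 3) and rank(T) ≤ 1.
Equivalently every frontal slice T[:,:,k] is c[k] times the rank-1 matrix (3, -1) (x) (1, -1). So T has rank 1 (it is nonzero).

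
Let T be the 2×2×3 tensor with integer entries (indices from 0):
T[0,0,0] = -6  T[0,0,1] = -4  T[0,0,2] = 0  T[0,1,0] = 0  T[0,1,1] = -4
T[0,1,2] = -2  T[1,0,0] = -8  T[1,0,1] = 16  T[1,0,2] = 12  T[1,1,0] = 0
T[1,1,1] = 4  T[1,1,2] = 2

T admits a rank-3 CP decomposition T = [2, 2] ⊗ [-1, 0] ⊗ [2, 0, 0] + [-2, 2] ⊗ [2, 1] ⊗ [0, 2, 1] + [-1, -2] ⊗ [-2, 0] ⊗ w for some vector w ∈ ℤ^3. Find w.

w = [-1, 2, 2]

Subtract the known terms from T to get the rank-1 residual R = [-1, -2] ⊗ [-2, 0] ⊗ w, so R[i,j,k] = a[i]·b[j]·w[k]. Pick indices with nonzero a[0]·b[0] = (-1)·(-2) = 2. Only the fibre through (0,0,·) is needed: R[0,0,:] = T[0,0,:] − Σₗ aₗ[0]bₗ[0]cₗ = [-6, -4, 0] − (2)·(-1)·[2, 0, 0] − (-2)·(2)·[0, 2, 1] = [-2, 4, 4]. Then w[k] = R[0,0,k] / 2 for each k, giving w = [-2, 4, 4] / 2 = [-1, 2, 2].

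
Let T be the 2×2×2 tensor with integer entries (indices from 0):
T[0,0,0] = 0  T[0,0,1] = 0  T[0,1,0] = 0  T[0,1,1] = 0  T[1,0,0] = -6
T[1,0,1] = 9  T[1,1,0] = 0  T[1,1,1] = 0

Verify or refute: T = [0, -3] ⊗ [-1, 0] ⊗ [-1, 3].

Reconstruct entry (1,0,0) from the claimed factors: Σₗ aₗ[1]bₗ[0]cₗ[0] = (-3)·(-1)·(-1) = -3, but T[1,0,0] = -6. The claim is false.

No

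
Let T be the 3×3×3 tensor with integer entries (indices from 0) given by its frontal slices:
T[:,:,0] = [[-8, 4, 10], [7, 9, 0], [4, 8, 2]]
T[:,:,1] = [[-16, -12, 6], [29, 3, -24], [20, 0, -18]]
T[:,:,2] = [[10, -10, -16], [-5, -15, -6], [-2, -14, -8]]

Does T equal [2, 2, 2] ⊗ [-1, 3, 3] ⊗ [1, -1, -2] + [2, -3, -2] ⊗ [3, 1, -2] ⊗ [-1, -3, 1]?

Reconstruct entrywise from the claimed factors. For example, T[2,0,1] = 20 and Σₗ aₗ[2]bₗ[0]cₗ[1] = (2)·(-1)·(-1) + (-2)·(3)·(-3) = 20; checking all 27 entries, every one matches. The claim holds.

Yes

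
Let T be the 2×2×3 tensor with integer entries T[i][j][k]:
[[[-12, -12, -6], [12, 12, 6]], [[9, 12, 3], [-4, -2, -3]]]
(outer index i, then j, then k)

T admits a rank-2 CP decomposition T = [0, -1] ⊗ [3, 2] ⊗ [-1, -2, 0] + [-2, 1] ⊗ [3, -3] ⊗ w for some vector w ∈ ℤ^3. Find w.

w = [2, 2, 1]

Subtract the known terms from T to get the rank-1 residual R = [-2, 1] ⊗ [3, -3] ⊗ w, so R[i,j,k] = a[i]·b[j]·w[k]. Pick indices with nonzero a[0]·b[0] = (-2)·(3) = -6. Only the fibre through (0,0,·) is needed: R[0,0,:] = T[0,0,:] − Σₗ aₗ[0]bₗ[0]cₗ = [-12, -12, -6] − (0)·(3)·[-1, -2, 0] = [-12, -12, -6]. Then w[k] = R[0,0,k] / -6 for each k, giving w = [-12, -12, -6] / -6 = [2, 2, 1].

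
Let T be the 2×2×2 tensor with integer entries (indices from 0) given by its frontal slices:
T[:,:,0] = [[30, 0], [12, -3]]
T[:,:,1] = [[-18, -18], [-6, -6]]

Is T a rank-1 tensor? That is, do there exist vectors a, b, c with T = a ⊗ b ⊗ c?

The mode-2 unfolding of T (rows indexed by j, columns by (i,k) = (0,0), (0,1), (1,0), (1,1)) is [[30, -18, 12, -6], [0, -18, -3, -6]].
There the 2×2 minor on rows j ∈ {0, 1}, columns (i,k) ∈ {(0,0), (0,1)} is det [[30, -18], [0, -18]] = -540 ≠ 0, so this unfolding has rank ≥ 2; CP rank is at least every unfolding rank, so rank(T) ≥ 2.
In particular rank(T) ≥ 2 > 1, so T is not rank-1.

No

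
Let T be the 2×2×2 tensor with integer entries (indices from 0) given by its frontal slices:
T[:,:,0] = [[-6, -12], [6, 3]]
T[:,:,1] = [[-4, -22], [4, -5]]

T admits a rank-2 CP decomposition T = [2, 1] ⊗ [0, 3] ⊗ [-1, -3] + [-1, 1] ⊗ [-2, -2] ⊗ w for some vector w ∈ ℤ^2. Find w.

Subtract the known terms from T to get the rank-1 residual R = [-1, 1] ⊗ [-2, -2] ⊗ w, so R[i,j,k] = a[i]·b[j]·w[k]. Pick indices with nonzero a[0]·b[0] = (-1)·(-2) = 2. Only the fibre through (0,0,·) is needed: R[0,0,:] = T[0,0,:] − Σₗ aₗ[0]bₗ[0]cₗ = [-6, -4] − (2)·(0)·[-1, -3] = [-6, -4]. Then w[k] = R[0,0,k] / 2 for each k, giving w = [-6, -4] / 2 = [-3, -2].

w = [-3, -2]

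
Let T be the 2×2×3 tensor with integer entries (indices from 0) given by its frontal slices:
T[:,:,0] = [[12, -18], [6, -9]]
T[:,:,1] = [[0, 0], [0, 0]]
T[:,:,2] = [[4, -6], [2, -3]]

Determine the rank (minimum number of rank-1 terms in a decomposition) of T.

Lower bound: T ≠ 0 (e.g. T[0,0,0] = 12), so rank(T) ≥ 1.
Upper bound: if T = a ⊗ b ⊗ c then every fibre of T is a multiple of the corresponding factor, so read the factors off the fibres through the nonzero entry T[0,0,0] = 12.
The mode-1 fibre T[:,0,0] = [12, 6] gives a = [2, 1] (primitive direction); the mode-2 fibre T[0,:,0] = [12, -18] gives b = [2, -3]; then c[k] = T[0,0,k] / (a[0]·b[0]) = [12, 0, 4] / 4 = [3, 0, 1].
Expanding [2, 1] ⊗ [2, -3] ⊗ [3, 0, 1] reproduces all 12 entries of T, so T = [2, 1] ⊗ [2, -3] ⊗ [3, 0, 1] and rank(T) ≤ 1.
These bounds meet, so rank(T) = 1.

1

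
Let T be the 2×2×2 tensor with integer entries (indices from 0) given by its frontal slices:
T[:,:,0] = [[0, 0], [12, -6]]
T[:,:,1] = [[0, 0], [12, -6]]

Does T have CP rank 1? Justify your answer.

Yes

The mode-1 fibre T[:,0,0] = [0, 12] gives a = (0, 1) (primitive direction); the mode-2 fibre T[1,:,0] = [12, -6] gives b = (2, -1); then c[k] = T[1,0,k] / (a[1]·b[0]) = [12, 12] / 2 = (6, 6).
Expanding (0, 1) ⊗ (2, -1) ⊗ (6, 6) reproduces all 8 entries of T, so T = (0, 1) ⊗ (2, -1) ⊗ (6, 6) and rank(T) ≤ 1.
Equivalently every frontal slice T[:,:,k] is c[k] times the rank-1 matrix (0, 1) ⊗ (2, -1). So T has rank 1 (it is nonzero).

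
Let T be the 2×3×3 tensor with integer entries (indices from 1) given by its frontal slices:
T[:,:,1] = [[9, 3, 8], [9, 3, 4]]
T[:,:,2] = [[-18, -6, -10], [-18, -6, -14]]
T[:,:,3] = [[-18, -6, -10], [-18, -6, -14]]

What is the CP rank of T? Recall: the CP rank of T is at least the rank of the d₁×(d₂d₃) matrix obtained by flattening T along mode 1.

2

Lower bound: the mode-2 unfolding of T (rows indexed by j, columns by (i,k) = (1,1), (1,2), (1,3), (2,1), (2,2), (2,3)) is [[9, -18, -18, 9, -18, -18], [3, -6, -6, 3, -6, -6], [8, -10, -10, 4, -14, -14]].
There the 2×2 minor on rows j ∈ {1, 3}, columns (i,k) ∈ {(1,1), (1,2)} is det [[9, -18], [8, -10]] = 54 ≠ 0, so this unfolding has rank ≥ 2; CP rank is at least every unfolding rank, so rank(T) ≥ 2. (This is only a lower bound: in general the CP rank may exceed every unfolding rank, so we still need to exhibit 2 rank-1 terms summing to T.)
Upper bound — finding two terms. Write S_k = T[:,:,k] for the frontal slices: S₁ = [[9, 3, 8], [9, 3, 4]], S₂ = [[-18, -6, -10], [-18, -6, -14]], S₃ = [[-18, -6, -10], [-18, -6, -14]].
If T = a₁ ⊗ b₁ ⊗ c₁ + a₂ ⊗ b₂ ⊗ c₂ then each S_k = c₁[k]·a₁b₁ᵀ + c₂[k]·a₂b₂ᵀ. S₁ and S₂ are linearly independent, so a₁b₁ᵀ and a₂b₂ᵀ must span the same plane of matrices: they are the rank-1 matrices of the form x·S₁ + y·S₂.
The 2×2 minor of x·S₁ + y·S₂ on rows {1,2}, columns {1,3} is −36·x² + 36·xy + 72·y² = (-36)·(x − 2·y)(x + y), vanishing at (x:y) = (2:1) and (1:-1).
M₁ = 2·S₁ + S₂ = [[0, 0, 6], [0, 0, -6]] = 6·(1, -1)(0, 0, 1)ᵀ and M₂ = S₁ − S₂ = [[27, 9, 18], [27, 9, 18]] = 9·(1, 1)(3, 1, 2)ᵀ, so take a₁ = (1, -1), b₁ = (0, 0, 1), a₂ = (1, 1), b₂ = (3, 1, 2).
Each slice is an integer combination of E₁ = a₁b₁ᵀ and E₂ = a₂b₂ᵀ: S₁ = 2·E₁ + 3·E₂, S₂ = 2·E₁ − 6·E₂, S₃ = 2·E₁ − 6·E₂; reading off coefficients, c₁ = (2, 2, 2) and c₂ = (3, -6, -6).
Hence T = (1, -1) ⊗ (0, 0, 1) ⊗ (2, 2, 2) + (1, 1) ⊗ (3, 1, 2) ⊗ (3, -6, -6), so rank(T) ≤ 2.
These bounds meet, so rank(T) = 2.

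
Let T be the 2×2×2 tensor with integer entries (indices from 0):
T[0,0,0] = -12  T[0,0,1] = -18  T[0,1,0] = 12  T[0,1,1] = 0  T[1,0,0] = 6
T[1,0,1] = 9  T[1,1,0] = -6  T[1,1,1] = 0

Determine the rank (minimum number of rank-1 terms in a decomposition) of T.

Lower bound: the mode-3 unfolding of T (rows indexed by k, columns by (i,j) = (0,0), (0,1), (1,0), (1,1)) is [[-12, 12, 6, -6], [-18, 0, 9, 0]].
There the 2×2 minor on rows k ∈ {0, 1}, columns (i,j) ∈ {(0,0), (0,1)} is det [[-12, 12], [-18, 0]] = 216 ≠ 0, so this unfolding has rank ≥ 2; CP rank is at least every unfolding rank, so rank(T) ≥ 2. (Flattening ranks never certify an upper bound on CP rank; for that we must actually write T with 2 rank-1 terms.)
Upper bound — finding two terms. Every mode-1 slice of T is a multiple of one matrix: T[i,:,:] = a[i]·M with a = [2, -1] and M = [[-6, -9], [6, 0]] (rows indexed by j, columns by k). So it suffices to write M as a sum of two rank-1 matrices.
Splitting M by its rows (j = 0, 1), M = [1, 0][-6, -9]ᵀ + [0, 1][6, 0]ᵀ.
Hence T = [2, -1] ∘ [1, 0] ∘ [-6, -9] + [2, -1] ∘ [0, 1] ∘ [6, 0], so rank(T) ≤ 2.
These bounds meet, so rank(T) = 2.
Check entry T[0,0,0] = -12: (2)·(1)·(-6) + (2)·(0)·(6) = -12.

2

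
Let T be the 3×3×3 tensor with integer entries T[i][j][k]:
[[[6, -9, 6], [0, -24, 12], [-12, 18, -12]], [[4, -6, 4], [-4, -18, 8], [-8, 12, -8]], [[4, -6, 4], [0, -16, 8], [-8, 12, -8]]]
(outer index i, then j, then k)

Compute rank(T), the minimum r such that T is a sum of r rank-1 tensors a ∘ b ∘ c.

2

Lower bound: the mode-2 unfolding of T (rows indexed by j, columns by (i,k) = (0,0), (0,1), (0,2), (1,0), (1,1), (1,2), (2,0), (2,1), (2,2)) is [[6, -9, 6, 4, -6, 4, 4, -6, 4], [0, -24, 12, -4, -18, 8, 0, -16, 8], [-12, 18, -12, -8, 12, -8, -8, 12, -8]].
There the 2×2 minor on rows j ∈ {0, 1}, columns (i,k) ∈ {(0,0), (0,1)} is det [[6, -9], [0, -24]] = -144 ≠ 0, so this unfolding has rank ≥ 2; CP rank is at least every unfolding rank, so rank(T) ≥ 2. (Unfolding ranks only ever bound the CP rank from below — rank(T) can be strictly larger than all of them — so the matching upper bound has to come from an explicit 2-term decomposition.)
Upper bound — finding two terms. Write S_k = T[:,:,k] for the frontal slices: S₀ = [[6, 0, -12], [4, -4, -8], [4, 0, -8]], S₁ = [[-9, -24, 18], [-6, -18, 12], [-6, -16, 12]], S₂ = [[6, 12, -12], [4, 8, -8], [4, 8, -8]].
If T = a₁ ∘ b₁ ∘ c₁ + a₂ ∘ b₂ ∘ c₂ then each S_k = c₁[k]·a₁b₁ᵀ + c₂[k]·a₂b₂ᵀ. S₀ and S₁ are linearly independent, so a₁b₁ᵀ and a₂b₂ᵀ must span the same plane of matrices: they are the rank-1 matrices of the form x·S₀ + y·S₁.
The 2×2 minor of x·S₀ + y·S₁ on rows {0,1}, columns {0,1} is −24·x² + 24·xy + 18·y² = (-6)·(2·x − 3·y)(2·x + y), vanishing at (x:y) = (3:2) and (1:-2).
M₁ = 3·S₀ + 2·S₁ = [[0, -48, 0], [0, -48, 0], [0, -32, 0]] = (-16)·(3, 3, 2)(0, 1, 0)ᵀ and M₂ = S₀ − 2·S₁ = [[24, 48, -48], [16, 32, -32], [16, 32, -32]] = 8·(3, 2, 2)(1, 2, -2)ᵀ, so take a₁ = (3, 3, 2), b₁ = (0, 1, 0), a₂ = (3, 2, 2), b₂ = (1, 2, -2).
Each slice is an integer combination of E₁ = a₁b₁ᵀ and E₂ = a₂b₂ᵀ: S₀ = −4·E₁ + 2·E₂, S₁ = −2·E₁ − 3·E₂, S₂ = 2·E₂; reading off coefficients, c₁ = (-4, -2, 0) and c₂ = (2, -3, 2).
Hence T = (3, 3, 2) ∘ (0, 1, 0) ∘ (-4, -2, 0) + (3, 2, 2) ∘ (1, 2, -2) ∘ (2, -3, 2), so rank(T) ≤ 2.
These bounds meet, so rank(T) = 2.
Check entry T[2,2,2] = -8: (2)·(0)·(0) + (2)·(-2)·(2) = -8.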